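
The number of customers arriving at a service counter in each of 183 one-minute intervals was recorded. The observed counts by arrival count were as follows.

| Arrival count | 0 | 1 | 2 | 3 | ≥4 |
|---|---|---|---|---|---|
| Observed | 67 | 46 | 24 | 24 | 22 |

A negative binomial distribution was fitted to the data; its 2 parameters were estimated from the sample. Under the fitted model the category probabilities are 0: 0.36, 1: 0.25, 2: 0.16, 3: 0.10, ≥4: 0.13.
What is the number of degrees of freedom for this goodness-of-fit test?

2

There are k = 5 categories and 2 parameters estimated from the data, so df = 5 − 1 − 2 = 2.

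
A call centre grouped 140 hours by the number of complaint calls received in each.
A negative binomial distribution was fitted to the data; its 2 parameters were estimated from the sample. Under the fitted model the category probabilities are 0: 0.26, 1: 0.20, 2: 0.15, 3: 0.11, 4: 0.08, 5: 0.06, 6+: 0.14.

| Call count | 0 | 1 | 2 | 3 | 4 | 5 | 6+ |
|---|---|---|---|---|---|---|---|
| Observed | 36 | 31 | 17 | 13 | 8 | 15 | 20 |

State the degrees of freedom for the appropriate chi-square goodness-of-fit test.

4

There are k = 7 categories and 2 parameters estimated from the data, so df = 7 − 1 − 2 = 4.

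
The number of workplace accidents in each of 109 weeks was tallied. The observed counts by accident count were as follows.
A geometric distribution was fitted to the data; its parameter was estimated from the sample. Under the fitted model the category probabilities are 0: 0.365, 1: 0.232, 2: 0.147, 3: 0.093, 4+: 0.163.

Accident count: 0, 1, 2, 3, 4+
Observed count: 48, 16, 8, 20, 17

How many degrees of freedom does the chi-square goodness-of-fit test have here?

3

There are k = 5 categories and 1 parameter estimated from the data, so df = 5 − 1 − 1 = 3.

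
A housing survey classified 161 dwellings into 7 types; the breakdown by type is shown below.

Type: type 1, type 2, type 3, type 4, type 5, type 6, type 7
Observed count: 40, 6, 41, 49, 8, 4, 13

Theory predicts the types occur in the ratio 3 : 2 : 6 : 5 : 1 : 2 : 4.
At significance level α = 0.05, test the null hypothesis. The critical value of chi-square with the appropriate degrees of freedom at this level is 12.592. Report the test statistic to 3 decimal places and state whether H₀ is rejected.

Ratio total = 23. Expected counts: 161×3/23 = 21, 161×2/23 = 14, 161×6/23 = 42, 161×5/23 = 35, 161×1/23 = 7, 161×2/23 = 14, 161×4/23 = 28.
type 1: (40 − 21)²/21 = 361/21 = 17.1905
type 2: (6 − 14)²/14 = 64/14 = 4.5714
type 3: (41 − 42)²/42 = 1/42 = 0.0238
type 4: (49 − 35)²/35 = 196/35 = 5.6000
type 5: (8 − 7)²/7 = 1/7 = 0.1429
type 6: (4 − 14)²/14 = 100/14 = 7.1429
type 7: (13 − 28)²/28 = 225/28 = 8.0357
Sum = 42.707
df = 6. Since 42.707 > 12.592, we reject H₀.

42.707; reject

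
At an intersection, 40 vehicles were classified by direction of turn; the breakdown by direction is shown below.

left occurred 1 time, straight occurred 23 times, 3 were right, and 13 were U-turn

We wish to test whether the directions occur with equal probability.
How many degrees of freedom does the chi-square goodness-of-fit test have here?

3

There are k = 4 categories and no parameters were estimated from the data, so df = 4 − 1 = 3.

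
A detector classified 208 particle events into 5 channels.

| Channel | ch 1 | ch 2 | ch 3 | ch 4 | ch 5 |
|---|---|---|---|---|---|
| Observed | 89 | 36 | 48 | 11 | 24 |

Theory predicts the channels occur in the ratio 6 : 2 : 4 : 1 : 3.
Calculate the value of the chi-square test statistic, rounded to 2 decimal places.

Ratio total = 16. Expected counts: 208×6/16 = 78, 208×2/16 = 26, 208×4/16 = 52, 208×1/16 = 13, 208×3/16 = 39.
cat         O        E   (O−E)²/E
ch 1       89       78      1.551
ch 2       36       26      3.846
ch 3       48       52      0.308
ch 4       11       13      0.308
ch 5       24       39      5.769
Sum = 11.78

11.78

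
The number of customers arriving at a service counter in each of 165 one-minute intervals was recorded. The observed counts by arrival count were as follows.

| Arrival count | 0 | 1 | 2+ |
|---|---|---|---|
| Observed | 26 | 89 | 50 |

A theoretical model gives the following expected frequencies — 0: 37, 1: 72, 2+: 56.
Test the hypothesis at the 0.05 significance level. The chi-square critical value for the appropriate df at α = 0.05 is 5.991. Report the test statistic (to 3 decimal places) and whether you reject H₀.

χ² = (26−37)²/37 + (89−72)²/72 + (50−56)²/56
   = 3.2703 + 4.0139 + 0.6429
Sum = 7.927
df = 2. Since 7.927 > 5.991, we reject H₀.

7.927; reject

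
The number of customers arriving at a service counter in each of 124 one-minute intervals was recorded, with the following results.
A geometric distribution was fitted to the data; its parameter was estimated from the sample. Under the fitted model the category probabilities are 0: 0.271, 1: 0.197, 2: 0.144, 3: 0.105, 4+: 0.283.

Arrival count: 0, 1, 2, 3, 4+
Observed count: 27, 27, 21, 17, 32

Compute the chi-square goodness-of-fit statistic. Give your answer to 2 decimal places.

Expected counts E_i = n·p_i: 124×0.271 = 33.604, 124×0.197 = 24.428, 124×0.144 = 17.856, 124×0.105 = 13.02, 124×0.283 = 35.092.
χ² = (27−33.604)²/33.604 + (27−24.428)²/24.428 + (21−17.856)²/17.856 + (17−13.02)²/13.02 + (32−35.092)²/35.092
   = 1.298 + 0.271 + 0.554 + 1.217 + 0.272
Sum = 3.61

3.61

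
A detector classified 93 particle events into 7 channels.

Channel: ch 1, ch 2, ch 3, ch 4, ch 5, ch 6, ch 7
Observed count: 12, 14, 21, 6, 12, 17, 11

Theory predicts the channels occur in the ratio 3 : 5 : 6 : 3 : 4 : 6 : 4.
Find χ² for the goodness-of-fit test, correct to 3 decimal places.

Ratio total = 31. Expected counts: 93×3/31 = 9, 93×5/31 = 15, 93×6/31 = 18, 93×3/31 = 9, 93×4/31 = 12, 93×6/31 = 18, 93×4/31 = 12.
χ² = (12−9)²/9 + (14−15)²/15 + (21−18)²/18 + (6−9)²/9 + (12−12)²/12 + (17−18)²/18 + (11−12)²/12
   = 1.0000 + 0.0667 + 0.5000 + 1.0000 + 0.0000 + 0.0556 + 0.0833
Sum = 2.706

2.706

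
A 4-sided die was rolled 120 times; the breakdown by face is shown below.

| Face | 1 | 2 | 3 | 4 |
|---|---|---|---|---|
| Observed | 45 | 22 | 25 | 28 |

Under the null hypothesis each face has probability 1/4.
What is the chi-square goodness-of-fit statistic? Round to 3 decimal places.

Under H₀ each category has probability 1/4, so each expected count is 120/4 = 30.
cat         O        E   (O−E)²/E
1          45       30     7.5000
2          22       30     2.1333
3          25       30     0.8333
4          28       30     0.1333
Sum = 10.600

10.600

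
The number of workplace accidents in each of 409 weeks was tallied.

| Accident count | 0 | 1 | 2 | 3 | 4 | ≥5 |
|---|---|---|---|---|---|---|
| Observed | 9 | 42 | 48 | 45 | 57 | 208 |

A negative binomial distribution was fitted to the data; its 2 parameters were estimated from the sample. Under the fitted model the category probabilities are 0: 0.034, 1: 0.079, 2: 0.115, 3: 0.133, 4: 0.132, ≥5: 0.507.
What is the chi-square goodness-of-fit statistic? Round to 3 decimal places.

Expected counts E_i = n·p_i: 409×0.034 = 13.906, 409×0.079 = 32.311, 409×0.115 = 47.035, 409×0.133 = 54.397, 409×0.132 = 53.988, 409×0.507 = 207.363.
0: (9 − 13.906)²/13.906 = 24.068836/13.906 = 1.7308
1: (42 − 32.311)²/32.311 = 93.876721/32.311 = 2.9054
2: (48 − 47.035)²/47.035 = 0.931225/47.035 = 0.0198
3: (45 − 54.397)²/54.397 = 88.303609/54.397 = 1.6233
4: (57 − 53.988)²/53.988 = 9.072144/53.988 = 0.1680
≥5: (208 − 207.363)²/207.363 = 0.405769/207.363 = 0.0020
Sum = 6.449

6.449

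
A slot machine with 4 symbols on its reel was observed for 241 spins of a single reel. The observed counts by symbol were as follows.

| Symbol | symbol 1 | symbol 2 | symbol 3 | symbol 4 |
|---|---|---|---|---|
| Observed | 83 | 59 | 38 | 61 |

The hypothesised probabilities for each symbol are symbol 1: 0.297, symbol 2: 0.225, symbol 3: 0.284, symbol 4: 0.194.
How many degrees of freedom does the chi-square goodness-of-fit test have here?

3

There are k = 4 categories and no parameters were estimated from the data, so df = 4 − 1 = 3.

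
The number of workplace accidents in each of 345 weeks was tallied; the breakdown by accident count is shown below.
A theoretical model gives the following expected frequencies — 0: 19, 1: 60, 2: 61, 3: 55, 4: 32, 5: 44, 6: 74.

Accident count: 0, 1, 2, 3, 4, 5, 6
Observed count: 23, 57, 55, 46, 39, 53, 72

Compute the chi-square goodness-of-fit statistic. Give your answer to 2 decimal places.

χ² = (23−19)²/19 + (57−60)²/60 + (55−61)²/61 + (46−55)²/55 + (39−32)²/32 + (53−44)²/44 + (72−74)²/74
   = 0.842 + 0.150 + 0.590 + 1.473 + 1.531 + 1.841 + 0.054
Sum = 6.48

6.48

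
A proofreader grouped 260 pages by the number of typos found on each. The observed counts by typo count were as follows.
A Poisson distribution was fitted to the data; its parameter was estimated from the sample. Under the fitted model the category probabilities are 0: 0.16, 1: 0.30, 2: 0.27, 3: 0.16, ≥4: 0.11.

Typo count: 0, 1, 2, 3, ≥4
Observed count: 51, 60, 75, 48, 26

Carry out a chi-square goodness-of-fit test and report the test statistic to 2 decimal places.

Expected counts E_i = n·p_i: 260×0.16 = 41.6, 260×0.30 = 78, 260×0.27 = 70.2, 260×0.16 = 41.6, 260×0.11 = 28.6.
χ² = (51−41.6)²/41.6 + (60−78)²/78 + (75−70.2)²/70.2 + (48−41.6)²/41.6 + (26−28.6)²/28.6
   = 2.124 + 4.154 + 0.328 + 0.985 + 0.236
Sum = 7.83

7.83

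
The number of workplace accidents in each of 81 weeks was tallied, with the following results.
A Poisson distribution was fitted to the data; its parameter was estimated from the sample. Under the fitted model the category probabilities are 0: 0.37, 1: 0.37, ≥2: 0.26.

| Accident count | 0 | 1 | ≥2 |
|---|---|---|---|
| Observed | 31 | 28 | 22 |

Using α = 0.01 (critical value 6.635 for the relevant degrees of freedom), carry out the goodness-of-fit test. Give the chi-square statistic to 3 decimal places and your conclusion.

Expected counts E_i = n·p_i: 81×0.37 = 29.97, 81×0.37 = 29.97, 81×0.26 = 21.06.
0: (31 − 29.97)²/29.97 = 1.0609/29.97 = 0.0354
1: (28 − 29.97)²/29.97 = 3.8809/29.97 = 0.1295
≥2: (22 − 21.06)²/21.06 = 0.8836/21.06 = 0.0420
Sum = 0.207
df = 1. Since 0.207 < 6.635, we do not reject H₀.

0.207; do not reject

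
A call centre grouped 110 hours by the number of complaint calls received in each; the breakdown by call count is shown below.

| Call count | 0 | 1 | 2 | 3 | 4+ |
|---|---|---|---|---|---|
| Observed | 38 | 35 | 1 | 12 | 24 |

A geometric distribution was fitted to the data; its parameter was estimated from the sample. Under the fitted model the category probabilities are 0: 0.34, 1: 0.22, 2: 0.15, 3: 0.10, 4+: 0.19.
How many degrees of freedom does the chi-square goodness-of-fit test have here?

3

There are k = 5 categories and 1 parameter estimated from the data, so df = 5 − 1 − 1 = 3.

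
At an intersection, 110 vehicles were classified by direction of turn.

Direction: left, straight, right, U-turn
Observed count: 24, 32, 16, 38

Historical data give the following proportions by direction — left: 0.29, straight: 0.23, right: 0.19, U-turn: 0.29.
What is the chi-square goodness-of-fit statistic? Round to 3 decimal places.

6.046

Expected counts E_i = n·p_i: 110×0.29 = 31.9, 110×0.23 = 25.3, 110×0.19 = 20.9, 110×0.29 = 31.9.
left: (24 − 31.9)²/31.9 = 62.41/31.9 = 1.9564
straight: (32 − 25.3)²/25.3 = 44.89/25.3 = 1.7743
right: (16 − 20.9)²/20.9 = 24.01/20.9 = 1.1488
U-turn: (38 − 31.9)²/31.9 = 37.21/31.9 = 1.1665
Sum = 6.046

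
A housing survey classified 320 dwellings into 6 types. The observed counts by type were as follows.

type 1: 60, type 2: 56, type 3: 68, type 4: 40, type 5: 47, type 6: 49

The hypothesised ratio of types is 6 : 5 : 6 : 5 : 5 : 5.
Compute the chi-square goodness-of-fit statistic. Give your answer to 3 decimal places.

3.987

Ratio total = 32. Expected counts: 320×6/32 = 60, 320×5/32 = 50, 320×6/32 = 60, 320×5/32 = 50, 320×5/32 = 50, 320×5/32 = 50.
χ² = (60−60)²/60 + (56−50)²/50 + (68−60)²/60 + (40−50)²/50 + (47−50)²/50 + (49−50)²/50
   = 0.0000 + 0.7200 + 1.0667 + 2.0000 + 0.1800 + 0.0200
Sum = 3.987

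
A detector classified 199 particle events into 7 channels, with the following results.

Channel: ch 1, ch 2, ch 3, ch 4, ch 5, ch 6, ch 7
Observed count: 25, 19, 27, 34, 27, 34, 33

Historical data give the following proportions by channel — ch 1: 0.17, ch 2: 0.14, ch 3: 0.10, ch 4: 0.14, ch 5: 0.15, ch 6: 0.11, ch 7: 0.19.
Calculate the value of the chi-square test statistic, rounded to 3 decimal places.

Expected counts E_i = n·p_i: 199×0.17 = 33.83, 199×0.14 = 27.86, 199×0.10 = 19.9, 199×0.14 = 27.86, 199×0.15 = 29.85, 199×0.11 = 21.89, 199×0.19 = 37.81.
χ² = (25−33.83)²/33.83 + (19−27.86)²/27.86 + (27−19.9)²/19.9 + (34−27.86)²/27.86 + (27−29.85)²/29.85 + (34−21.89)²/21.89 + (33−37.81)²/37.81
   = 2.3047 + 2.8176 + 2.5332 + 1.3532 + 0.2721 + 6.6995 + 0.6119
Sum = 16.592

16.592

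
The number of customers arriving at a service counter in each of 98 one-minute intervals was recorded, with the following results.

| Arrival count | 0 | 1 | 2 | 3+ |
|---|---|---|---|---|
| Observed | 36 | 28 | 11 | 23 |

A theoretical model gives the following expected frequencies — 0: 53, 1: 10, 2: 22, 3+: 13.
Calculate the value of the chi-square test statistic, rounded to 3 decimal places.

51.045

χ² = (36−53)²/53 + (28−10)²/10 + (11−22)²/22 + (23−13)²/13
   = 5.4528 + 32.4000 + 5.5000 + 7.6923
Sum = 51.045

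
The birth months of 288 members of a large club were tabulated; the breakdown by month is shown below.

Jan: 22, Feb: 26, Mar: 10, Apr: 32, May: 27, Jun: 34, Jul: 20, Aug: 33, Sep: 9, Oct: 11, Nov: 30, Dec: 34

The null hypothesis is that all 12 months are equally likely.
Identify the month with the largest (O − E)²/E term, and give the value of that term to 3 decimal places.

Expected count for each of the 12 categories: 288/12 = 24.
χ² = (22−24)²/24 + (26−24)²/24 + (10−24)²/24 + (32−24)²/24 + (27−24)²/24 + (34−24)²/24 + (20−24)²/24 + (33−24)²/24 + (9−24)²/24 + (11−24)²/24 + (30−24)²/24 + (34−24)²/24
   = 0.1667 + 0.1667 + 8.1667 + 2.6667 + 0.3750 + 4.1667 + 0.6667 + 3.3750 + 9.3750 + 7.0417 + 1.5000 + 4.1667
The largest term is for Sep: 9.375.

Sep, 9.375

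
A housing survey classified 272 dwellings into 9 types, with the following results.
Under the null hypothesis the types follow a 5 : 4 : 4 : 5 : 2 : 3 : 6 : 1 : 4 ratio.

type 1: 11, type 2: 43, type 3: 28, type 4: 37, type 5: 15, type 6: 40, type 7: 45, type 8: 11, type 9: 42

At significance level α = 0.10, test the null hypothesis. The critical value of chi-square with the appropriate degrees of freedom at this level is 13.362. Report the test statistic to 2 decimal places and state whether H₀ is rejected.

Ratio total = 34. Expected counts: 272×5/34 = 40, 272×4/34 = 32, 272×4/34 = 32, 272×5/34 = 40, 272×2/34 = 16, 272×3/34 = 24, 272×6/34 = 48, 272×1/34 = 8, 272×4/34 = 32.
cat         O        E   (O−E)²/E
type 1     11       40     21.025
type 2     43       32      3.781
type 3     28       32      0.500
type 4     37       40      0.225
type 5     15       16      0.063
type 6     40       24     10.667
type 7     45       48      0.188
type 8     11        8      1.125
type 9     42       32      3.125
Sum = 40.70
df = 8. Since 40.70 > 13.362, we reject H₀.

40.70; reject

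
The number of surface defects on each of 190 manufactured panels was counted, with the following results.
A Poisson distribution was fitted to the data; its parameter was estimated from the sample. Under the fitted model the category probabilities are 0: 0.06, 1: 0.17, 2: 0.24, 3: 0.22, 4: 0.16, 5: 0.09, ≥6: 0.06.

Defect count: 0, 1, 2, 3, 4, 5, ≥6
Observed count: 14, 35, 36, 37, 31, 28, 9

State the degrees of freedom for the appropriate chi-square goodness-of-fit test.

There are k = 7 categories and 1 parameter estimated from the data, so df = 7 − 1 − 1 = 5.

5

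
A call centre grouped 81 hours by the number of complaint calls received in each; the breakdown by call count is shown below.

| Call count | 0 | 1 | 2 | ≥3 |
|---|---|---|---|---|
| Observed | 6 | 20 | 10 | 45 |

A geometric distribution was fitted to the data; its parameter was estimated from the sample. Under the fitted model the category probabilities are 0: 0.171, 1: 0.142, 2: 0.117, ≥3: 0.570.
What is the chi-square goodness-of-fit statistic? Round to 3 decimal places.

Expected counts E_i = n·p_i: 81×0.171 = 13.851, 81×0.142 = 11.502, 81×0.117 = 9.477, 81×0.570 = 46.17.
0: (6 − 13.851)²/13.851 = 61.638201/13.851 = 4.4501
1: (20 − 11.502)²/11.502 = 72.216004/11.502 = 6.2786
2: (10 − 9.477)²/9.477 = 0.273529/9.477 = 0.0289
≥3: (45 − 46.17)²/46.17 = 1.3689/46.17 = 0.0296
Sum = 10.787

10.787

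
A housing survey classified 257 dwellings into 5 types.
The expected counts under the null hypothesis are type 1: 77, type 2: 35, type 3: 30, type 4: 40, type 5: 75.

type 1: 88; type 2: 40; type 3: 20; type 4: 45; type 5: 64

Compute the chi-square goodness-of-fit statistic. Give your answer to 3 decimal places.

cat         O        E   (O−E)²/E
type 1     88       77     1.5714
type 2     40       35     0.7143
type 3     20       30     3.3333
type 4     45       40     0.6250
type 5     64       75     1.6133
Sum = 7.857

7.857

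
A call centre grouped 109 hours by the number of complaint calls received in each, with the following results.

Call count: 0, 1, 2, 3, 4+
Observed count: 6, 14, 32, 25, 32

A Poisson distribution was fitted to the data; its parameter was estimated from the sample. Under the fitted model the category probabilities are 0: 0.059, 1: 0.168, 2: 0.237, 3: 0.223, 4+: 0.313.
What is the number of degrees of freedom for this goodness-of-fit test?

There are k = 5 categories and 1 parameter estimated from the data, so df = 5 − 1 − 1 = 3.

3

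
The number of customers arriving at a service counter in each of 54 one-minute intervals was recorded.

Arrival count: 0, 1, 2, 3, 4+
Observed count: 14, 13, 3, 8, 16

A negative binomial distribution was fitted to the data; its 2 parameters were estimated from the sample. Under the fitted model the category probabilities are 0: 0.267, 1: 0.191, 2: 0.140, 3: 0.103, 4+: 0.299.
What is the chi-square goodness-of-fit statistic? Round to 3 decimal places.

Expected counts E_i = n·p_i: 54×0.267 = 14.418, 54×0.191 = 10.314, 54×0.140 = 7.56, 54×0.103 = 5.562, 54×0.299 = 16.146.
cat         O        E   (O−E)²/E
0          14   14.418     0.0121
1          13   10.314     0.6995
2           3     7.56     2.7505
3           8    5.562     1.0687
4+         16   16.146     0.0013
Sum = 4.532

4.532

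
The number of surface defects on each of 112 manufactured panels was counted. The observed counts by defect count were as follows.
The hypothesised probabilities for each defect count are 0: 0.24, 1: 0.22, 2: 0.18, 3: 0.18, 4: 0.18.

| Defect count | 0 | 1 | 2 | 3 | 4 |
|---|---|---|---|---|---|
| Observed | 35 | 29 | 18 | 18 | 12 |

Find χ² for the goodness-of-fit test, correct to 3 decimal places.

Expected counts E_i = n·p_i: 112×0.24 = 26.88, 112×0.22 = 24.64, 112×0.18 = 20.16, 112×0.18 = 20.16, 112×0.18 = 20.16.
cat         O        E   (O−E)²/E
0          35    26.88     2.4529
1          29    24.64     0.7715
2          18    20.16     0.2314
3          18    20.16     0.2314
4          12    20.16     3.3029
Sum = 6.990

6.990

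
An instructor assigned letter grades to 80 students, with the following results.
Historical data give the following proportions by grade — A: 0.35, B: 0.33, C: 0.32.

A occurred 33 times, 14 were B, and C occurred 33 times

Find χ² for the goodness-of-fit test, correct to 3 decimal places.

8.856

Expected counts E_i = n·p_i: 80×0.35 = 28, 80×0.33 = 26.4, 80×0.32 = 25.6.
χ² = (33−28)²/28 + (14−26.4)²/26.4 + (33−25.6)²/25.6
   = 0.8929 + 5.8242 + 2.1391
Sum = 8.856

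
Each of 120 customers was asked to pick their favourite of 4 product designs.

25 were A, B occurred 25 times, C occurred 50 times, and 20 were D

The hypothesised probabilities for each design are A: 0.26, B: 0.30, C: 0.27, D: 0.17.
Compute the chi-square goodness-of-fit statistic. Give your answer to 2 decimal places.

Expected counts E_i = n·p_i: 120×0.26 = 31.2, 120×0.30 = 36, 120×0.27 = 32.4, 120×0.17 = 20.4.
χ² = (25−31.2)²/31.2 + (25−36)²/36 + (50−32.4)²/32.4 + (20−20.4)²/20.4
   = 1.232 + 3.361 + 9.560 + 0.008
Sum = 14.16

14.16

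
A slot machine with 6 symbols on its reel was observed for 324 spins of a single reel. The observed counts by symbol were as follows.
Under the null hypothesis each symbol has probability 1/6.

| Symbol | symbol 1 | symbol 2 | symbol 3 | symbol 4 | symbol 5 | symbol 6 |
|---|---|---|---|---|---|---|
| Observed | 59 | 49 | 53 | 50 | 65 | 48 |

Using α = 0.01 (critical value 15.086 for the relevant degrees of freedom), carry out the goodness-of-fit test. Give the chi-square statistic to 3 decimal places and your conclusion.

4.148; do not reject

Under H₀ each category has probability 1/6, so each expected count is 324/6 = 54.
χ² = (59−54)²/54 + (49−54)²/54 + (53−54)²/54 + (50−54)²/54 + (65−54)²/54 + (48−54)²/54
   = 0.4630 + 0.4630 + 0.0185 + 0.2963 + 2.2407 + 0.6667
Sum = 4.148
df = 5. Since 4.148 < 15.086, we do not reject H₀.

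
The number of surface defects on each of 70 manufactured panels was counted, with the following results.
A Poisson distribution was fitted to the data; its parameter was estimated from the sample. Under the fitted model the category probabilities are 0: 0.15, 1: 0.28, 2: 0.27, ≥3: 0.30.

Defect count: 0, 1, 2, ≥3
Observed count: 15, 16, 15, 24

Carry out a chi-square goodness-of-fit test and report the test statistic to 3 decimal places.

Expected counts E_i = n·p_i: 70×0.15 = 10.5, 70×0.28 = 19.6, 70×0.27 = 18.9, 70×0.30 = 21.
χ² = (15−10.5)²/10.5 + (16−19.6)²/19.6 + (15−18.9)²/18.9 + (24−21)²/21
   = 1.9286 + 0.6612 + 0.8048 + 0.4286
Sum = 3.823

3.823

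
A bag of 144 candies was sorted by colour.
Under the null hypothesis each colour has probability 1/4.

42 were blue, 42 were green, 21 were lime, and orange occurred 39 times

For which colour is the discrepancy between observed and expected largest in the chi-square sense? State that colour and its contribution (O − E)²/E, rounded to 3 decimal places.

lime, 6.250

Expected count for each of the 4 categories: 144/4 = 36.
cat         O        E   (O−E)²/E
blue       42       36     1.0000
green      42       36     1.0000
lime       21       36     6.2500
orange     39       36     0.2500
The largest term is for lime: 6.250.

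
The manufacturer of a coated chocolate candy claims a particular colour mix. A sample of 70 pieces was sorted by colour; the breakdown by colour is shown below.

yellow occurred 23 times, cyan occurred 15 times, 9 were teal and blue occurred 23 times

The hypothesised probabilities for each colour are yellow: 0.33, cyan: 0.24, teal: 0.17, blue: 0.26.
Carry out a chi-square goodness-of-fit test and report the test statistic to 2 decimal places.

Expected counts E_i = n·p_i: 70×0.33 = 23.1, 70×0.24 = 16.8, 70×0.17 = 11.9, 70×0.26 = 18.2.
cat         O        E   (O−E)²/E
yellow     23     23.1      0.000
cyan       15     16.8      0.193
teal        9     11.9      0.707
blue       23     18.2      1.266
Sum = 2.17

2.17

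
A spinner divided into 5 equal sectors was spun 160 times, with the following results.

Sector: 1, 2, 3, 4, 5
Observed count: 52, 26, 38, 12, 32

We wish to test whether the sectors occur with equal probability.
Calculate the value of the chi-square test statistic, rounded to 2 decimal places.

27.25

Expected count for each of the 5 categories: 160/5 = 32.
1: (52 − 32)²/32 = 400/32 = 12.500
2: (26 − 32)²/32 = 36/32 = 1.125
3: (38 − 32)²/32 = 36/32 = 1.125
4: (12 − 32)²/32 = 400/32 = 12.500
5: (32 − 32)²/32 = 0/32 = 0.000
Sum = 27.25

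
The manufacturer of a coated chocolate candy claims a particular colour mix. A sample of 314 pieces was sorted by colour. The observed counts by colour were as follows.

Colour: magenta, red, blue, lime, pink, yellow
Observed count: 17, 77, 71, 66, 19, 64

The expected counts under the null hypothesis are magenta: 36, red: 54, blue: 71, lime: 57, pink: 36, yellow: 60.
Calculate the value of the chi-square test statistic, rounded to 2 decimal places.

29.54

magenta: (17 − 36)²/36 = 361/36 = 10.028
red: (77 − 54)²/54 = 529/54 = 9.796
blue: (71 − 71)²/71 = 0/71 = 0.000
lime: (66 − 57)²/57 = 81/57 = 1.421
pink: (19 − 36)²/36 = 289/36 = 8.028
yellow: (64 − 60)²/60 = 16/60 = 0.267
Sum = 29.54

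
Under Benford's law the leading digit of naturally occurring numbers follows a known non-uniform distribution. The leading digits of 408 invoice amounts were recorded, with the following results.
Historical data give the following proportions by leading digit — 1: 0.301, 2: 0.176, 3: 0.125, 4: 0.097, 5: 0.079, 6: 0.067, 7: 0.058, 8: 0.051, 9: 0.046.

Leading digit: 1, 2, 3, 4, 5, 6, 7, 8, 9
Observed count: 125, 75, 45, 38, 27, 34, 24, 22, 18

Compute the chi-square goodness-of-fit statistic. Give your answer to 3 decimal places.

3.528

Expected counts E_i = n·p_i: 408×0.301 = 122.808, 408×0.176 = 71.808, 408×0.125 = 51, 408×0.097 = 39.576, 408×0.079 = 32.232, 408×0.067 = 27.336, 408×0.058 = 23.664, 408×0.051 = 20.808, 408×0.046 = 18.768.
cat         O        E   (O−E)²/E
1         125  122.808     0.0391
2          75   71.808     0.1419
3          45       51     0.7059
4          38   39.576     0.0628
5          27   32.232     0.8493
6          34   27.336     1.6246
7          24   23.664     0.0048
8          22   20.808     0.0683
9          18   18.768     0.0314
Sum = 3.528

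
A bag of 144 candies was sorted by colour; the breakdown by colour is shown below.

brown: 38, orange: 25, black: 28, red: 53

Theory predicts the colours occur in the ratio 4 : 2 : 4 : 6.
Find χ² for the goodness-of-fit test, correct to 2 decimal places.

Ratio total = 16. Expected counts: 144×4/16 = 36, 144×2/16 = 18, 144×4/16 = 36, 144×6/16 = 54.
χ² = (38−36)²/36 + (25−18)²/18 + (28−36)²/36 + (53−54)²/54
   = 0.111 + 2.722 + 1.778 + 0.019
Sum = 4.63

4.63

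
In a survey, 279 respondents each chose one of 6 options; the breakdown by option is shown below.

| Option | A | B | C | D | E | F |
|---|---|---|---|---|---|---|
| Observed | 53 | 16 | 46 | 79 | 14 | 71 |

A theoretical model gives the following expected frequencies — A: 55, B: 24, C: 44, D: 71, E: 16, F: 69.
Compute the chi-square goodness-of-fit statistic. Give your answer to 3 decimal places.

cat         O        E   (O−E)²/E
A          53       55     0.0727
B          16       24     2.6667
C          46       44     0.0909
D          79       71     0.9014
E          14       16     0.2500
F          71       69     0.0580
Sum = 4.040

4.040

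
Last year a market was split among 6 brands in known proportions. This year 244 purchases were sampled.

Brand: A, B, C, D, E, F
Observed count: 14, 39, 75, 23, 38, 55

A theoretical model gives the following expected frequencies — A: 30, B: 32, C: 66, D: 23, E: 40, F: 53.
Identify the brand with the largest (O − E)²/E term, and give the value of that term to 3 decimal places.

χ² = (14−30)²/30 + (39−32)²/32 + (75−66)²/66 + (23−23)²/23 + (38−40)²/40 + (55−53)²/53
   = 8.5333 + 1.5313 + 1.2273 + 0.0000 + 0.1000 + 0.0755
The largest term is for A: 8.533.

A, 8.533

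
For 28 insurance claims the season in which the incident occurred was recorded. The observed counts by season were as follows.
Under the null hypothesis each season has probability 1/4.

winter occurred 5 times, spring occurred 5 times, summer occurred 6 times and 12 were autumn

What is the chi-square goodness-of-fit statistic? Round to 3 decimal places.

Under H₀ each category has probability 1/4, so each expected count is 28/4 = 7.
χ² = (5−7)²/7 + (5−7)²/7 + (6−7)²/7 + (12−7)²/7
   = 0.5714 + 0.5714 + 0.1429 + 3.5714
Sum = 4.857

4.857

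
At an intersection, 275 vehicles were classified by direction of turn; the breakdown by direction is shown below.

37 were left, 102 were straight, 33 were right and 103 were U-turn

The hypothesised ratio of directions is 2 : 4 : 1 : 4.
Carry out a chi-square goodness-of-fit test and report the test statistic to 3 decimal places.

6.070

Ratio total = 11. Expected counts: 275×2/11 = 50, 275×4/11 = 100, 275×1/11 = 25, 275×4/11 = 100.
left: (37 − 50)²/50 = 169/50 = 3.3800
straight: (102 − 100)²/100 = 4/100 = 0.0400
right: (33 − 25)²/25 = 64/25 = 2.5600
U-turn: (103 − 100)²/100 = 9/100 = 0.0900
Sum = 6.070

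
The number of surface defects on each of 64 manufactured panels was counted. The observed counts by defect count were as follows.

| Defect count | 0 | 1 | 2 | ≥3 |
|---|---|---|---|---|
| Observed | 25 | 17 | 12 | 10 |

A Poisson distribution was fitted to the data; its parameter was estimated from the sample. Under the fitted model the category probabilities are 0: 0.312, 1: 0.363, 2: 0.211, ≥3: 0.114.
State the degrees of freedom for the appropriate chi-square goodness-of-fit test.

There are k = 4 categories and 1 parameter estimated from the data, so df = 4 − 1 − 1 = 2.

2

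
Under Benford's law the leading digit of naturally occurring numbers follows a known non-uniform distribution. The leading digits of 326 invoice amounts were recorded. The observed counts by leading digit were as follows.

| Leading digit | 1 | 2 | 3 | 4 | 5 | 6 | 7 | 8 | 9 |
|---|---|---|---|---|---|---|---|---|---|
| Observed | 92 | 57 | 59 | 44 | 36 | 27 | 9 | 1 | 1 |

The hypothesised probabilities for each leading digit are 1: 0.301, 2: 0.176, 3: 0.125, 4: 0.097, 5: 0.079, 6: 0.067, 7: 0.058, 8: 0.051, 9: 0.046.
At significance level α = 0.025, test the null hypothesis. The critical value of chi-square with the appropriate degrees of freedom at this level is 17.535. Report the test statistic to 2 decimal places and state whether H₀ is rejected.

51.64; reject

Expected counts E_i = n·p_i: 326×0.301 = 98.126, 326×0.176 = 57.376, 326×0.125 = 40.75, 326×0.097 = 31.622, 326×0.079 = 25.754, 326×0.067 = 21.842, 326×0.058 = 18.908, 326×0.051 = 16.626, 326×0.046 = 14.996.
1: (92 − 98.126)²/98.126 = 37.527876/98.126 = 0.382
2: (57 − 57.376)²/57.376 = 0.141376/57.376 = 0.002
3: (59 − 40.75)²/40.75 = 333.0625/40.75 = 8.173
4: (44 − 31.622)²/31.622 = 153.214884/31.622 = 4.845
5: (36 − 25.754)²/25.754 = 104.980516/25.754 = 4.076
6: (27 − 21.842)²/21.842 = 26.604964/21.842 = 1.218
7: (9 − 18.908)²/18.908 = 98.168464/18.908 = 5.192
8: (1 − 16.626)²/16.626 = 244.171876/16.626 = 14.686
9: (1 − 14.996)²/14.996 = 195.888016/14.996 = 13.063
Sum = 51.64
df = 8. Since 51.64 > 17.535, we reject H₀.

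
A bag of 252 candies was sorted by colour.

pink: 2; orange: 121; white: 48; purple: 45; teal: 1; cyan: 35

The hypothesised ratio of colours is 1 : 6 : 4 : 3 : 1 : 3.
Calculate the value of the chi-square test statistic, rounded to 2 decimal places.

41.18

Ratio total = 18. Expected counts: 252×1/18 = 14, 252×6/18 = 84, 252×4/18 = 56, 252×3/18 = 42, 252×1/18 = 14, 252×3/18 = 42.
χ² = (2−14)²/14 + (121−84)²/84 + (48−56)²/56 + (45−42)²/42 + (1−14)²/14 + (35−42)²/42
   = 10.286 + 16.298 + 1.143 + 0.214 + 12.071 + 1.167
Sum = 41.18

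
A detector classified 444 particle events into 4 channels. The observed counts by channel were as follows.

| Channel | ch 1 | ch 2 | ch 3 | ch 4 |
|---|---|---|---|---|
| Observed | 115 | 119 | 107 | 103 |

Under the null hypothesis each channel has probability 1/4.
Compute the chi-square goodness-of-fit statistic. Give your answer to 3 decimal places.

1.441

Expected count for each of the 4 categories: 444/4 = 111.
χ² = (115−111)²/111 + (119−111)²/111 + (107−111)²/111 + (103−111)²/111
   = 0.1441 + 0.5766 + 0.1441 + 0.5766
Sum = 1.441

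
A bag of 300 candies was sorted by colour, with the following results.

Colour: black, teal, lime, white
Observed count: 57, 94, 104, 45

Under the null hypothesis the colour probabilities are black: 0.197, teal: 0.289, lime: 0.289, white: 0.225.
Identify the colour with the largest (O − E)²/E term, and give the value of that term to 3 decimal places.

white, 7.500

Expected counts E_i = n·p_i: 300×0.197 = 59.1, 300×0.289 = 86.7, 300×0.289 = 86.7, 300×0.225 = 67.5.
χ² = (57−59.1)²/59.1 + (94−86.7)²/86.7 + (104−86.7)²/86.7 + (45−67.5)²/67.5
   = 0.0746 + 0.6146 + 3.4520 + 7.5000
The largest term is for white: 7.500.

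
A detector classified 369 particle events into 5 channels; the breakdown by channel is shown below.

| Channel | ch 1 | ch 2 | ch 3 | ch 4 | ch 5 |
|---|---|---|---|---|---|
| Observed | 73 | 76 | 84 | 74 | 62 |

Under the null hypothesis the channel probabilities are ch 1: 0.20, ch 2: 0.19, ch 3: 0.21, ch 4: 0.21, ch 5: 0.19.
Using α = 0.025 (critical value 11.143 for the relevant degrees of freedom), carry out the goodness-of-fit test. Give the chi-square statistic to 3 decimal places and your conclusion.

Expected counts E_i = n·p_i: 369×0.20 = 73.8, 369×0.19 = 70.11, 369×0.21 = 77.49, 369×0.21 = 77.49, 369×0.19 = 70.11.
cat         O        E   (O−E)²/E
ch 1       73     73.8     0.0087
ch 2       76    70.11     0.4948
ch 3       84    77.49     0.5469
ch 4       74    77.49     0.1572
ch 5       62    70.11     0.9381
Sum = 2.146
df = 4. Since 2.146 < 11.143, we do not reject H₀.

2.146; do not reject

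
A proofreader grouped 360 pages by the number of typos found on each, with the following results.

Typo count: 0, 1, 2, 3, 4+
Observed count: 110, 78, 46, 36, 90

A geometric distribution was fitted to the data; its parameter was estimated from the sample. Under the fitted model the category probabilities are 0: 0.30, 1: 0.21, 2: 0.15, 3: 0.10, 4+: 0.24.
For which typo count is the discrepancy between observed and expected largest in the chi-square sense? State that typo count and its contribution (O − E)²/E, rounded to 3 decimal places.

2, 1.185

Expected counts E_i = n·p_i: 360×0.30 = 108, 360×0.21 = 75.6, 360×0.15 = 54, 360×0.10 = 36, 360×0.24 = 86.4.
χ² = (110−108)²/108 + (78−75.6)²/75.6 + (46−54)²/54 + (36−36)²/36 + (90−86.4)²/86.4
   = 0.0370 + 0.0762 + 1.1852 + 0.0000 + 0.1500
The largest term is for 2: 1.185.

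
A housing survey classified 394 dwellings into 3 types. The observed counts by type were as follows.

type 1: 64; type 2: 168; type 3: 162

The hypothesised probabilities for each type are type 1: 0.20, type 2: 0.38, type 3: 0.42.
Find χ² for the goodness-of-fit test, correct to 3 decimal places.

5.085

Expected counts E_i = n·p_i: 394×0.20 = 78.8, 394×0.38 = 149.72, 394×0.42 = 165.48.
cat         O        E   (O−E)²/E
type 1     64     78.8     2.7797
type 2    168   149.72     2.2319
type 3    162   165.48     0.0732
Sum = 5.085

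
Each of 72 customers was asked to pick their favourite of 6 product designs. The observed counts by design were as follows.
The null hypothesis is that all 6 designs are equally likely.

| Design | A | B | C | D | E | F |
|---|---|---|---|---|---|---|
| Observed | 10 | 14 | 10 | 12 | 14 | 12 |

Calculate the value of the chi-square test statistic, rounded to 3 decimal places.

Under H₀ each category has probability 1/6, so each expected count is 72/6 = 12.
A: (10 − 12)²/12 = 4/12 = 0.3333
B: (14 − 12)²/12 = 4/12 = 0.3333
C: (10 − 12)²/12 = 4/12 = 0.3333
D: (12 − 12)²/12 = 0/12 = 0.0000
E: (14 − 12)²/12 = 4/12 = 0.3333
F: (12 − 12)²/12 = 0/12 = 0.0000
Sum = 1.333

1.333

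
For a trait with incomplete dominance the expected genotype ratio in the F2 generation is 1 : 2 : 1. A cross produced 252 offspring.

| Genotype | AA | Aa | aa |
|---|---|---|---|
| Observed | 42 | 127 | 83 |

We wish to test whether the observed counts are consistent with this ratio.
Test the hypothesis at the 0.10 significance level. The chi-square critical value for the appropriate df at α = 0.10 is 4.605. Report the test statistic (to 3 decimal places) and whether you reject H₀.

13.357; reject

Ratio total = 4. Expected counts: 252×1/4 = 63, 252×2/4 = 126, 252×1/4 = 63.
AA: (42 − 63)²/63 = 441/63 = 7.0000
Aa: (127 − 126)²/126 = 1/126 = 0.0079
aa: (83 − 63)²/63 = 400/63 = 6.3492
Sum = 13.357
df = 2. Since 13.357 > 4.605, we reject H₀.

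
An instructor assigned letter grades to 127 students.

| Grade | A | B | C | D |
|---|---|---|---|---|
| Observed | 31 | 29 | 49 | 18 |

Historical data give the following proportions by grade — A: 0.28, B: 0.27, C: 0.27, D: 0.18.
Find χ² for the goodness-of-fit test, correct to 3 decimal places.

Expected counts E_i = n·p_i: 127×0.28 = 35.56, 127×0.27 = 34.29, 127×0.27 = 34.29, 127×0.18 = 22.86.
A: (31 − 35.56)²/35.56 = 20.7936/35.56 = 0.5847
B: (29 − 34.29)²/34.29 = 27.9841/34.29 = 0.8161
C: (49 − 34.29)²/34.29 = 216.3841/34.29 = 6.3104
D: (18 − 22.86)²/22.86 = 23.6196/22.86 = 1.0332
Sum = 8.744

8.744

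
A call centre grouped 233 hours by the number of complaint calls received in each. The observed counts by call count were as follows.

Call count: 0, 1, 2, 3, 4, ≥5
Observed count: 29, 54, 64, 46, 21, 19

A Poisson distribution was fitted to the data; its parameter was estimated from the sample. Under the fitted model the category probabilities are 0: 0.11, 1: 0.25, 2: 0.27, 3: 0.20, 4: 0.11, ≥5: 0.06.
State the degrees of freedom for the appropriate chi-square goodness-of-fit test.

4

There are k = 6 categories and 1 parameter estimated from the data, so df = 6 − 1 − 1 = 4.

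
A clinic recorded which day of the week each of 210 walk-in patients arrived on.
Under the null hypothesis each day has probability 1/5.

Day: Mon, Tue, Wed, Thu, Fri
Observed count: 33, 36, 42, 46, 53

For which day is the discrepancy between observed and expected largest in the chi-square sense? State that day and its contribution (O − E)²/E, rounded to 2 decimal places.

Fri, 2.88

Expected count for each of the 5 categories: 210/5 = 42.
cat         O        E   (O−E)²/E
Mon        33       42      1.929
Tue        36       42      0.857
Wed        42       42      0.000
Thu        46       42      0.381
Fri        53       42      2.881
The largest term is for Fri: 2.88.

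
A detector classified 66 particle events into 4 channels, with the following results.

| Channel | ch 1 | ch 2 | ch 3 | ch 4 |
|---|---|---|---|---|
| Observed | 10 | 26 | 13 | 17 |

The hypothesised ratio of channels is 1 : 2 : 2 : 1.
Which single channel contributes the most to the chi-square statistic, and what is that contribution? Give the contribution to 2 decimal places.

Ratio total = 6. Expected counts: 66×1/6 = 11, 66×2/6 = 22, 66×2/6 = 22, 66×1/6 = 11.
χ² = (10−11)²/11 + (26−22)²/22 + (13−22)²/22 + (17−11)²/11
   = 0.091 + 0.727 + 3.682 + 3.273
The largest term is for ch 3: 3.68.

ch 3, 3.68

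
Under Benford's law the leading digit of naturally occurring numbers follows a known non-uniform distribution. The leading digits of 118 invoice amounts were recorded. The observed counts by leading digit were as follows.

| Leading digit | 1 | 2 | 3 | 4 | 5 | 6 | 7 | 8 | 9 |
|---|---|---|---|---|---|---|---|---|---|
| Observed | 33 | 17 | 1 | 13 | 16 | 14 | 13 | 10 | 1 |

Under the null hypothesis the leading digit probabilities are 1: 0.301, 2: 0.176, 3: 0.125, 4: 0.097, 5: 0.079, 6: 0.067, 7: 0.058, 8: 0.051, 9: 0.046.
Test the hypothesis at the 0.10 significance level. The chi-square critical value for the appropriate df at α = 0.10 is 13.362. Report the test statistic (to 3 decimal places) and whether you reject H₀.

35.156; reject

Expected counts E_i = n·p_i: 118×0.301 = 35.518, 118×0.176 = 20.768, 118×0.125 = 14.75, 118×0.097 = 11.446, 118×0.079 = 9.322, 118×0.067 = 7.906, 118×0.058 = 6.844, 118×0.051 = 6.018, 118×0.046 = 5.428.
χ² = (33−35.518)²/35.518 + (17−20.768)²/20.768 + (1−14.75)²/14.75 + (13−11.446)²/11.446 + (16−9.322)²/9.322 + (14−7.906)²/7.906 + (13−6.844)²/6.844 + (10−6.018)²/6.018 + (1−5.428)²/5.428
   = 0.1785 + 0.6836 + 12.8178 + 0.2110 + 4.7839 + 4.6973 + 5.5372 + 2.6348 + 3.6122
Sum = 35.156
df = 8. Since 35.156 > 13.362, we reject H₀.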